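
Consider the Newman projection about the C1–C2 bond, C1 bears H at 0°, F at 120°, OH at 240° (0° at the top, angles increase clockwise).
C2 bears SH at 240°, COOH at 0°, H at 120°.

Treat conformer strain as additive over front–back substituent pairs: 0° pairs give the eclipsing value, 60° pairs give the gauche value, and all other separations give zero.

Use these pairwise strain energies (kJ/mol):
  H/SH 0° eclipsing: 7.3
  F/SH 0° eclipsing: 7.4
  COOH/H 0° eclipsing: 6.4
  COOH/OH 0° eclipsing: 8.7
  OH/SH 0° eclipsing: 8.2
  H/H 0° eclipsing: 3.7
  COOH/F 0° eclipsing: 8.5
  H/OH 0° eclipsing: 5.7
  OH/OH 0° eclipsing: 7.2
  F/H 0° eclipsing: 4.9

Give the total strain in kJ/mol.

19.5 kJ/mol

This conformer is eclipsed. H at 0° is eclipsed with COOH at 0° (6.4); F at 120° is eclipsed with H at 120° (4.9); OH at 240° is eclipsed with SH at 240° (8.2). Total 19.5 kJ/mol.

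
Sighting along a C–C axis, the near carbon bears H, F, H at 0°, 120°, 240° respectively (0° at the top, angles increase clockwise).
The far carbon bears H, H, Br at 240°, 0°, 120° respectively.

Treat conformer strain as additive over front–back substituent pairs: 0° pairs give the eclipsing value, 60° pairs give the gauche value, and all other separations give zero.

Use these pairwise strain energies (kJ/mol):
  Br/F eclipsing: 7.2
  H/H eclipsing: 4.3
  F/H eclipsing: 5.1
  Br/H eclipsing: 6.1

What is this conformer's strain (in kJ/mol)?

15.8 kJ/mol

This conformer is eclipsed. H at 0° is eclipsed with H at 0° (4.3); F at 120° is eclipsed with Br at 120° (7.2); H at 240° is eclipsed with H at 240° (4.3). Total 15.8 kJ/mol.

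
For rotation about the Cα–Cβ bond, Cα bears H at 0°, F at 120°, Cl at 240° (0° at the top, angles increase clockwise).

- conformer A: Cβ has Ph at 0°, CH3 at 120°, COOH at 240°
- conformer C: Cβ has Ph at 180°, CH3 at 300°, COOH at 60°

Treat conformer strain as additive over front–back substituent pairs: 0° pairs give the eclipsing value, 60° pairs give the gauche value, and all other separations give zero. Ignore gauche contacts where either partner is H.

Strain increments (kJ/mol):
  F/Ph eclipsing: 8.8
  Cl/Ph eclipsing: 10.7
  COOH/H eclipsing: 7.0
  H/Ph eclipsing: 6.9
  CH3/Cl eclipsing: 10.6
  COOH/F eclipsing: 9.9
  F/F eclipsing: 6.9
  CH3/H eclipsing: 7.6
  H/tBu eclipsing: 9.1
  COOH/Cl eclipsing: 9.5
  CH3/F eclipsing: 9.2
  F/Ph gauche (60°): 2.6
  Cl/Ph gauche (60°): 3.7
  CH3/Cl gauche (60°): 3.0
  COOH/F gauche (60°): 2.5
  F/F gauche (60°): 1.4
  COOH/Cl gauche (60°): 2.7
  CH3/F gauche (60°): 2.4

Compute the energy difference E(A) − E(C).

+13.8 kJ/mol

A (eclipsed): H–Ph eclipsed, F–CH3 eclipsed, Cl–COOH eclipsed; 6.9 + 9.2 + 9.5 = 25.6 kJ/mol.
C (staggered): F–Ph gauche, F–COOH gauche, Cl–Ph gauche, Cl–CH3 gauche; 2.6 + 2.5 + 3.7 + 3.0 = 11.8 kJ/mol.
E(A) − E(C) = 25.6 − 11.8 = +13.8 kJ/mol.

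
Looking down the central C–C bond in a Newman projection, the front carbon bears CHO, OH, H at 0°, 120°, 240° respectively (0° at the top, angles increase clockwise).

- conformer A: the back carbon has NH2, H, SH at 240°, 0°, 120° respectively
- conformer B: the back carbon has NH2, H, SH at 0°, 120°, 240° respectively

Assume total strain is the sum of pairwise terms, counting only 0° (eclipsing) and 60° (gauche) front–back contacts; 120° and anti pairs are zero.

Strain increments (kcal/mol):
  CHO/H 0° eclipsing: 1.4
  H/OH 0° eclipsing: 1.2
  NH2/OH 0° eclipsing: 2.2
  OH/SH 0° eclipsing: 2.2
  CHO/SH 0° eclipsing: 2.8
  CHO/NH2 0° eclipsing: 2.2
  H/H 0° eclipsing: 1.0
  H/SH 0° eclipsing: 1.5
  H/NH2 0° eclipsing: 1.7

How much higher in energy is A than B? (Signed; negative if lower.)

A (eclipsed): CHO(0°)/H(0°) eclipsed 1.4; OH(120°)/SH(120°) eclipsed 2.2; H(240°)/NH2(240°) eclipsed 1.7 → 5.3 kcal/mol.
B (eclipsed): CHO(0°)/NH2(0°) eclipsed 2.2; OH(120°)/H(120°) eclipsed 1.2; H(240°)/SH(240°) eclipsed 1.5 → 4.9 kcal/mol.
E(A) − E(B) = 5.3 − 4.9 = +0.4 kcal/mol.

+0.4 kcal/mol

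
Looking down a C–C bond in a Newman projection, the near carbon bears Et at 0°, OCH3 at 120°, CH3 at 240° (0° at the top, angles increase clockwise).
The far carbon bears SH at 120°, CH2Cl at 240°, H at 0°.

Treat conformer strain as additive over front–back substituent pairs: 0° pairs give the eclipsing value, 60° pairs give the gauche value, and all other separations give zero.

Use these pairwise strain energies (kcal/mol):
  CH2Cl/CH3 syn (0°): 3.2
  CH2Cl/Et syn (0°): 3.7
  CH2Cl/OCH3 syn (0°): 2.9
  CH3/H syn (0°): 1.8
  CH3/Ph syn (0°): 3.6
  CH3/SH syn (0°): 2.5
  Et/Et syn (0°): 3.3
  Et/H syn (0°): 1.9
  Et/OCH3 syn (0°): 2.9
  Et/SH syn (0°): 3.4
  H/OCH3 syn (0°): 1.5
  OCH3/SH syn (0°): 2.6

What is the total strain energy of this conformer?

This conformer is eclipsed. Et at 0° is eclipsed with H at 0° (1.9); OCH3 at 120° is eclipsed with SH at 120° (2.6); CH3 at 240° is eclipsed with CH2Cl at 240° (3.2). Total 7.7 kcal/mol.

7.7 kcal/mol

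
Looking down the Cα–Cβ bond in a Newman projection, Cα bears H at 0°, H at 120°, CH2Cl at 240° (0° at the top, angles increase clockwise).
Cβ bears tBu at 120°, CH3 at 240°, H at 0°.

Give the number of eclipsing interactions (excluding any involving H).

1

Non-H eclipsing pairs: CH2Cl(240°)/CH3(240°) — 1 interaction.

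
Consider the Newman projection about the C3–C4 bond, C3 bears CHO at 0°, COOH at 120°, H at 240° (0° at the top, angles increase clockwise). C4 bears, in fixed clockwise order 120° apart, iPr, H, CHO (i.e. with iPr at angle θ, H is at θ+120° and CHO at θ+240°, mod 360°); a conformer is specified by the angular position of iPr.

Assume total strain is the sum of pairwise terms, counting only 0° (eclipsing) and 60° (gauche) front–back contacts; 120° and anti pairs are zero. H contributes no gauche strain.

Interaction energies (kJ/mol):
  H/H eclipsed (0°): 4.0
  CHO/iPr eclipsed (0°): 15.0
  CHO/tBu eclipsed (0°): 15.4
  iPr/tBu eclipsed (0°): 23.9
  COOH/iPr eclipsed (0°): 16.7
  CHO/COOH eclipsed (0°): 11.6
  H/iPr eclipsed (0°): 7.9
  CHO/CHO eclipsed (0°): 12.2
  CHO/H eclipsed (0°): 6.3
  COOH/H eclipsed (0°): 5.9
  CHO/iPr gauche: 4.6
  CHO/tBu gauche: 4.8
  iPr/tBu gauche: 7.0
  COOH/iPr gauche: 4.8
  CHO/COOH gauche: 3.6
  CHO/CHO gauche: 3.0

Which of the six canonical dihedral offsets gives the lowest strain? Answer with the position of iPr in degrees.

300°

iPr at 0° (eclipsed): CHO(0°)/iPr(0°) eclipsed 15.0; COOH(120°)/H(120°) eclipsed 5.9; H(240°)/CHO(240°) eclipsed 6.3 → 27.2 kJ/mol.
iPr at 60° (staggered): CHO(0°)/iPr(60°) gauche 4.6; CHO(0°)/CHO(300°) gauche 3.0; COOH(120°)/iPr(60°) gauche 4.8 → 12.4 kJ/mol.
iPr at 120° (eclipsed): CHO(0°)/CHO(0°) eclipsed 12.2; COOH(120°)/iPr(120°) eclipsed 16.7; H(240°)/H(240°) eclipsed 4.0 → 32.9 kJ/mol.
iPr at 180° (staggered): CHO(0°)/CHO(60°) gauche 3.0; COOH(120°)/iPr(180°) gauche 4.8; COOH(120°)/CHO(60°) gauche 3.6 → 11.4 kJ/mol.
iPr at 240° (eclipsed): CHO(0°)/H(0°) eclipsed 6.3; COOH(120°)/CHO(120°) eclipsed 11.6; H(240°)/iPr(240°) eclipsed 7.9 → 25.8 kJ/mol.
iPr at 300° (staggered): CHO(0°)/iPr(300°) gauche 4.6; COOH(120°)/CHO(180°) gauche 3.6 → 8.2 kJ/mol.
The minimum (8.2 kJ/mol) occurs with iPr at 300°.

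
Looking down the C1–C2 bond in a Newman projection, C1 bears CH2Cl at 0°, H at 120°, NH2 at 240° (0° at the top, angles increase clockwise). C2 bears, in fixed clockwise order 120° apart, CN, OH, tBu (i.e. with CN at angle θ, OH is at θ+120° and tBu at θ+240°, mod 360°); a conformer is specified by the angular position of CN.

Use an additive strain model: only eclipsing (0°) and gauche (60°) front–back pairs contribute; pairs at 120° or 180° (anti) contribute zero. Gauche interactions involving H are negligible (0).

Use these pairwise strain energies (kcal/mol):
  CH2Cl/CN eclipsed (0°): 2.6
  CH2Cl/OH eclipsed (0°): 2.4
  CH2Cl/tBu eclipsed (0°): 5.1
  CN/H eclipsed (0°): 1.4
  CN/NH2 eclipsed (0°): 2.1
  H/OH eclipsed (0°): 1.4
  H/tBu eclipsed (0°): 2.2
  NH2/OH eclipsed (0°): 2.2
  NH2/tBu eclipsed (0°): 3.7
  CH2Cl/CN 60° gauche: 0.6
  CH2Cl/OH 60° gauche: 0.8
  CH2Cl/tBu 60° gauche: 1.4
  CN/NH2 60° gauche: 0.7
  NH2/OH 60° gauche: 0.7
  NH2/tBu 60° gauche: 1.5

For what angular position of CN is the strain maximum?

CN at 0° (eclipsed): CH2Cl–CN eclipsed, H–OH eclipsed, NH2–tBu eclipsed; 2.6 + 1.4 + 3.7 = 7.7 kcal/mol.
CN at 60° (staggered): CH2Cl–CN gauche, CH2Cl–tBu gauche, NH2–OH gauche, NH2–tBu gauche; 0.6 + 1.4 + 0.7 + 1.5 = 4.2 kcal/mol.
CN at 120° (eclipsed): CH2Cl–tBu eclipsed, H–CN eclipsed, NH2–OH eclipsed; 5.1 + 1.4 + 2.2 = 8.7 kcal/mol.
CN at 180° (staggered): CH2Cl–OH gauche, CH2Cl–tBu gauche, NH2–CN gauche, NH2–OH gauche; 0.8 + 1.4 + 0.7 + 0.7 = 3.6 kcal/mol.
CN at 240° (eclipsed): CH2Cl–OH eclipsed, H–tBu eclipsed, NH2–CN eclipsed; 2.4 + 2.2 + 2.1 = 6.7 kcal/mol.
CN at 300° (staggered): CH2Cl–CN gauche, CH2Cl–OH gauche, NH2–CN gauche, NH2–tBu gauche; 0.6 + 0.8 + 0.7 + 1.5 = 3.6 kcal/mol.
The maximum (8.7 kcal/mol) occurs with CN at 120°.

120°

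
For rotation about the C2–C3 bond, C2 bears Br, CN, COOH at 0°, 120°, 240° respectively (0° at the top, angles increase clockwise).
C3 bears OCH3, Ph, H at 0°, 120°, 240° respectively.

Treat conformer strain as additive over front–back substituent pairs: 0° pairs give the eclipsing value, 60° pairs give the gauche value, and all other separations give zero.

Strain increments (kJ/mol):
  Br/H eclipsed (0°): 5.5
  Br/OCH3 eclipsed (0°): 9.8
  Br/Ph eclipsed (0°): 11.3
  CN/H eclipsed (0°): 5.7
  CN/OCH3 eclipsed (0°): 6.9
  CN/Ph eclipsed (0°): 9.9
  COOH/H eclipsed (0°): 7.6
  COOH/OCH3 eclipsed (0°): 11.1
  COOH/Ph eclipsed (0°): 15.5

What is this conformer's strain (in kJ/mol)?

27.3 kJ/mol

This conformer is eclipsed. Br at 0° is eclipsed with OCH3 at 0° (9.8); CN at 120° is eclipsed with Ph at 120° (9.9); COOH at 240° is eclipsed with H at 240° (7.6). Total 27.3 kJ/mol.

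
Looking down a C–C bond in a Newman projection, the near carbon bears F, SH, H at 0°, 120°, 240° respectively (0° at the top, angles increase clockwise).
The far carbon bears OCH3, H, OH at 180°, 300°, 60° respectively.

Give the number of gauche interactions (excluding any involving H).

Non-H gauche pairs: F(0°)/OH(60°); SH(120°)/OCH3(180°); SH(120°)/OH(60°) — 3 interactions.

3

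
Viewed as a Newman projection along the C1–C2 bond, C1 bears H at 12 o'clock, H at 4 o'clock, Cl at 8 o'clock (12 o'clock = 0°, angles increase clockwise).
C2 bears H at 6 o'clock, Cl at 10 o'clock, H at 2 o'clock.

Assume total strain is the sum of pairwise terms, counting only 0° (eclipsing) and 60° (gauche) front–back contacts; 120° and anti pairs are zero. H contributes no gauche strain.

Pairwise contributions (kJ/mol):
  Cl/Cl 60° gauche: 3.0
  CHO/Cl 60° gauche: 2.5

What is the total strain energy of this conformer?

This conformer is staggered. Cl at 240° is gauche with Cl at 300° (3.0). Total 3.0 kJ/mol.

3.0 kJ/mol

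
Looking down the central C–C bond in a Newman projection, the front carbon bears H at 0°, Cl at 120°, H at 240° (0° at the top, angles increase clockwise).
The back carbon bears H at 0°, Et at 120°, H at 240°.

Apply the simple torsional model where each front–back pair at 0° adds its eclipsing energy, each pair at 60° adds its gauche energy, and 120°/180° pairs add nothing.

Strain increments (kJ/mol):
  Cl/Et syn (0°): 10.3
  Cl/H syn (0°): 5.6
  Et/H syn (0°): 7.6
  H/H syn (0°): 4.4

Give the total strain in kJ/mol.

This conformer (eclipsed): H(0°)/H(0°) eclipsed 4.4; Cl(120°)/Et(120°) eclipsed 10.3; H(240°)/H(240°) eclipsed 4.4 → 19.1 kJ/mol.

19.1 kJ/mol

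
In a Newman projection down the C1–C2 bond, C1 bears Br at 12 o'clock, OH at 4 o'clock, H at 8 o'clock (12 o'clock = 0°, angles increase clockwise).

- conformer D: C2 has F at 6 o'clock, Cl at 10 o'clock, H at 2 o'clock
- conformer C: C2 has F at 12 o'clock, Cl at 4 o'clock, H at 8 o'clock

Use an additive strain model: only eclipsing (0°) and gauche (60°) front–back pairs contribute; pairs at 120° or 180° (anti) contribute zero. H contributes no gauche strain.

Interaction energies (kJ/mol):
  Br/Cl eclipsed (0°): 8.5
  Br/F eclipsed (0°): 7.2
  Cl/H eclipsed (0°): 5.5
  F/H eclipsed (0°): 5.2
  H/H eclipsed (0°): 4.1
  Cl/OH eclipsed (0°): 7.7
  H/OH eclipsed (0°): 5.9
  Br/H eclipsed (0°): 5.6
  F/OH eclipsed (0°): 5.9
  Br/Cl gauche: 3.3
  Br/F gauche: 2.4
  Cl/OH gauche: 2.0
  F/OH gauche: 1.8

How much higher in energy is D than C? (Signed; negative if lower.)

-13.9 kJ/mol

D (staggered): Br–Cl gauche, OH–F gauche; 3.3 + 1.8 = 5.1 kJ/mol.
C (eclipsed): Br–F eclipsed, OH–Cl eclipsed, H–H eclipsed; 7.2 + 7.7 + 4.1 = 19.0 kJ/mol.
E(D) − E(C) = 5.1 − 19.0 = -13.9 kJ/mol.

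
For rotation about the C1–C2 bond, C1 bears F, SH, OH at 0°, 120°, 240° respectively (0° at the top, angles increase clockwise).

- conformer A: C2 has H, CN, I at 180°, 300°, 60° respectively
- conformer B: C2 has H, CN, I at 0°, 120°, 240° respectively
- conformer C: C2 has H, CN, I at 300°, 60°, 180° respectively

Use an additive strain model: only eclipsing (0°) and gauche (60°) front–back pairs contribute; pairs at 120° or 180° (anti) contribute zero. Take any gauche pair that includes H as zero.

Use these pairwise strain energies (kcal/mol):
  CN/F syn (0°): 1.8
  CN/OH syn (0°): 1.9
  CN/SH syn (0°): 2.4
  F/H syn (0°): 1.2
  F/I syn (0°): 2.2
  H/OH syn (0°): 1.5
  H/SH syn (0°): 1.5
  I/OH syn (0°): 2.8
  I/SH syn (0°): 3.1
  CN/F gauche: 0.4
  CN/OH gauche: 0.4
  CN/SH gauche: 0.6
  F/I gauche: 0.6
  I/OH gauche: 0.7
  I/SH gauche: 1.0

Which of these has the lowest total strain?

A (staggered): F(0°)/CN(300°) gauche 0.4; F(0°)/I(60°) gauche 0.6; SH(120°)/I(60°) gauche 1.0; OH(240°)/CN(300°) gauche 0.4 → 2.4 kcal/mol.
B (eclipsed): F(0°)/H(0°) eclipsed 1.2; SH(120°)/CN(120°) eclipsed 2.4; OH(240°)/I(240°) eclipsed 2.8 → 6.4 kcal/mol.
C (staggered): F(0°)/CN(60°) gauche 0.4; SH(120°)/CN(60°) gauche 0.6; SH(120°)/I(180°) gauche 1.0; OH(240°)/I(180°) gauche 0.7 → 2.7 kcal/mol.
A has the lowest total (2.4 kcal/mol).

A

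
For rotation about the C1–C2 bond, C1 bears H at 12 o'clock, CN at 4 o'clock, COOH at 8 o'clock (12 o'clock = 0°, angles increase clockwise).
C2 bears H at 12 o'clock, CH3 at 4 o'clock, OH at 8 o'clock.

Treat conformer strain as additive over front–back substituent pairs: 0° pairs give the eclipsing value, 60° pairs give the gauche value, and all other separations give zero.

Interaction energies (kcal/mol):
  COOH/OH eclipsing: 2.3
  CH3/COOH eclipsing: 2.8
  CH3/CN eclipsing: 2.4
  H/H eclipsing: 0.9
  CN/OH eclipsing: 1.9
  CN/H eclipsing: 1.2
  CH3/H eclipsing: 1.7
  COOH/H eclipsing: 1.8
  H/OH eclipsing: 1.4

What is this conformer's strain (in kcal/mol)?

This conformer (eclipsed): H(0°)/H(0°) eclipsed 0.9; CN(120°)/CH3(120°) eclipsed 2.4; COOH(240°)/OH(240°) eclipsed 2.3 → 5.6 kcal/mol.

5.6 kcal/mol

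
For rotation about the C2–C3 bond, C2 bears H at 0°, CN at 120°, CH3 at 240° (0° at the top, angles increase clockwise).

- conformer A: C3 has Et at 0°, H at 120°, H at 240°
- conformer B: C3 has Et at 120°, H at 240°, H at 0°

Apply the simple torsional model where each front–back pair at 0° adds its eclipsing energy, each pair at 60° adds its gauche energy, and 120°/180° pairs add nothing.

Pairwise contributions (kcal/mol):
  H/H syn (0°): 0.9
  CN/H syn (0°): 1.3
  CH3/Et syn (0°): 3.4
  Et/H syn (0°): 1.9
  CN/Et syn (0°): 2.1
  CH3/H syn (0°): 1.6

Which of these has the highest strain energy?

A

A is eclipsed. H at 0° is eclipsed with Et at 0° (1.9); CN at 120° is eclipsed with H at 120° (1.3); CH3 at 240° is eclipsed with H at 240° (1.6). Total 4.8 kcal/mol.
B is eclipsed. H at 0° is eclipsed with H at 0° (0.9); CN at 120° is eclipsed with Et at 120° (2.1); CH3 at 240° is eclipsed with H at 240° (1.6). Total 4.6 kcal/mol.
A has the highest total (4.8 kcal/mol).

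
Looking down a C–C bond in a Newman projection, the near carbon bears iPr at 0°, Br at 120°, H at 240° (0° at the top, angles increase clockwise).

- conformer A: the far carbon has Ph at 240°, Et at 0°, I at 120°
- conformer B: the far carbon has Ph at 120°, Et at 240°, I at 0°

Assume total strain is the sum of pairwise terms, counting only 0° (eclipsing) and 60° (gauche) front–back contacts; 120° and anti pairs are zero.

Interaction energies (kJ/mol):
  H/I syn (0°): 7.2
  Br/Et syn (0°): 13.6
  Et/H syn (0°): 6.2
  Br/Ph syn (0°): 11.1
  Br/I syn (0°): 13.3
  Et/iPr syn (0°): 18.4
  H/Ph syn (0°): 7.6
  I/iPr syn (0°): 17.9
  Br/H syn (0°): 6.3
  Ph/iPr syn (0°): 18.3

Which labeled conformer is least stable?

A (eclipsed): iPr(0°)/Et(0°) eclipsed 18.4; Br(120°)/I(120°) eclipsed 13.3; H(240°)/Ph(240°) eclipsed 7.6 → 39.3 kJ/mol.
B (eclipsed): iPr(0°)/I(0°) eclipsed 17.9; Br(120°)/Ph(120°) eclipsed 11.1; H(240°)/Et(240°) eclipsed 6.2 → 35.2 kJ/mol.
A has the highest total (39.3 kJ/mol).

A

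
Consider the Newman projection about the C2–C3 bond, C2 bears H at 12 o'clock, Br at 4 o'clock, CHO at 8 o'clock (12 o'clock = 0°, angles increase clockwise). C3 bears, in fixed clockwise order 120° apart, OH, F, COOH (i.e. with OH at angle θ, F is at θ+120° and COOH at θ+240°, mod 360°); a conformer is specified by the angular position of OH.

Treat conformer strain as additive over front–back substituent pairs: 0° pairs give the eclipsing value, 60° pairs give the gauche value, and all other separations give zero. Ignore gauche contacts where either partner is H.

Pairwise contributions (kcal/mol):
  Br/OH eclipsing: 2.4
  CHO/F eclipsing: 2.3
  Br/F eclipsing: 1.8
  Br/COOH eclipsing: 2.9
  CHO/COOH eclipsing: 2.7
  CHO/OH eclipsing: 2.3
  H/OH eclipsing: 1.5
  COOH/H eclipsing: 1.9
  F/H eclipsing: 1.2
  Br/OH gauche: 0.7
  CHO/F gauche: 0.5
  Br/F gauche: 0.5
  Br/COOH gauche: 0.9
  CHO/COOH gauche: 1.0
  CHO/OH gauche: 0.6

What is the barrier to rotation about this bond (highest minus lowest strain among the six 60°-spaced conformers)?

OH at 0° (eclipsed): H(0°)/OH(0°) eclipsed 1.5; Br(120°)/F(120°) eclipsed 1.8; CHO(240°)/COOH(240°) eclipsed 2.7 → 6.0 kcal/mol.
OH at 60° (staggered): Br(120°)/OH(60°) gauche 0.7; Br(120°)/F(180°) gauche 0.5; CHO(240°)/F(180°) gauche 0.5; CHO(240°)/COOH(300°) gauche 1.0 → 2.7 kcal/mol.
OH at 120° (eclipsed): H(0°)/COOH(0°) eclipsed 1.9; Br(120°)/OH(120°) eclipsed 2.4; CHO(240°)/F(240°) eclipsed 2.3 → 6.6 kcal/mol.
OH at 180° (staggered): Br(120°)/OH(180°) gauche 0.7; Br(120°)/COOH(60°) gauche 0.9; CHO(240°)/OH(180°) gauche 0.6; CHO(240°)/F(300°) gauche 0.5 → 2.7 kcal/mol.
OH at 240° (eclipsed): H(0°)/F(0°) eclipsed 1.2; Br(120°)/COOH(120°) eclipsed 2.9; CHO(240°)/OH(240°) eclipsed 2.3 → 6.4 kcal/mol.
OH at 300° (staggered): Br(120°)/F(60°) gauche 0.5; Br(120°)/COOH(180°) gauche 0.9; CHO(240°)/OH(300°) gauche 0.6; CHO(240°)/COOH(180°) gauche 1.0 → 3.0 kcal/mol.
Max at 120° (6.6 kcal/mol), min at 60° (2.7 kcal/mol); barrier = 3.9 kcal/mol.

3.9 kcal/mol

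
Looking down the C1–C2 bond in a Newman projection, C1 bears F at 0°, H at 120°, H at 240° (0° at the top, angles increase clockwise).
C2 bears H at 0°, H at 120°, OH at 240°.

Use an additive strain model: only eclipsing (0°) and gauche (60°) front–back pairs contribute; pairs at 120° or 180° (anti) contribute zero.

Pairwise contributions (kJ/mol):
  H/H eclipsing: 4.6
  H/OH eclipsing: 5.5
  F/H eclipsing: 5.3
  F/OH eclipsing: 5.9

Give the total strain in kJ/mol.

15.4 kJ/mol

This conformer (eclipsed): F–H eclipsed, H–H eclipsed, H–OH eclipsed; 5.3 + 4.6 + 5.5 = 15.4 kJ/mol.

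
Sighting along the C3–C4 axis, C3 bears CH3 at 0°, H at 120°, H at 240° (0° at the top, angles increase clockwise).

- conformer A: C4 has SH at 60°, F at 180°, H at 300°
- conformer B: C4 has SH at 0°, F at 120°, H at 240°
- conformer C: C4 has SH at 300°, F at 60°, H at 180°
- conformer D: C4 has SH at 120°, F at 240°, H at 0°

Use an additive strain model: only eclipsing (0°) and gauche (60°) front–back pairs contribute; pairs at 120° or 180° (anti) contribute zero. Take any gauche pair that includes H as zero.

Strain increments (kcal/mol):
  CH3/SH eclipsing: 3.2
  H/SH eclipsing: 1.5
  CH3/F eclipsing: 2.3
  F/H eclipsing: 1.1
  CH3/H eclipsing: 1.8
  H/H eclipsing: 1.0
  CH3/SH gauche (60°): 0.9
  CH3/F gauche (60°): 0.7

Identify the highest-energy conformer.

A is staggered. CH3 at 0° is gauche with SH at 60° (0.9). Total 0.9 kcal/mol.
B is eclipsed. CH3 at 0° is eclipsed with SH at 0° (3.2); H at 120° is eclipsed with F at 120° (1.1); H at 240° is eclipsed with H at 240° (1.0). Total 5.3 kcal/mol.
C is staggered. CH3 at 0° is gauche with SH at 300° (0.9); CH3 at 0° is gauche with F at 60° (0.7). Total 1.6 kcal/mol.
D is eclipsed. CH3 at 0° is eclipsed with H at 0° (1.8); H at 120° is eclipsed with SH at 120° (1.5); H at 240° is eclipsed with F at 240° (1.1). Total 4.4 kcal/mol.
B has the highest total (5.3 kcal/mol).

B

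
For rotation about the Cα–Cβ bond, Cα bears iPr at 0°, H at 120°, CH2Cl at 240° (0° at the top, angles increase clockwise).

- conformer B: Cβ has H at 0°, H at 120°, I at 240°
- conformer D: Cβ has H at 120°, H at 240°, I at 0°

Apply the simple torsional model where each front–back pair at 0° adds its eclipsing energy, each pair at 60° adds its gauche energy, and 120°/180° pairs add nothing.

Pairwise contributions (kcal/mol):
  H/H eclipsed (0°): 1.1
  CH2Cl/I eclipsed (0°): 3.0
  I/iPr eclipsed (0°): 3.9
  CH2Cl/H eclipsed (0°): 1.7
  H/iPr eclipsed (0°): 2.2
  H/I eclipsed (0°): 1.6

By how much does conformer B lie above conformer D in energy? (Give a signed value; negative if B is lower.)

B (eclipsed): iPr(0°)/H(0°) eclipsed 2.2; H(120°)/H(120°) eclipsed 1.1; CH2Cl(240°)/I(240°) eclipsed 3.0 → 6.3 kcal/mol.
D (eclipsed): iPr(0°)/I(0°) eclipsed 3.9; H(120°)/H(120°) eclipsed 1.1; CH2Cl(240°)/H(240°) eclipsed 1.7 → 6.7 kcal/mol.
E(B) − E(D) = 6.3 − 6.7 = -0.4 kcal/mol.

-0.4 kcal/mol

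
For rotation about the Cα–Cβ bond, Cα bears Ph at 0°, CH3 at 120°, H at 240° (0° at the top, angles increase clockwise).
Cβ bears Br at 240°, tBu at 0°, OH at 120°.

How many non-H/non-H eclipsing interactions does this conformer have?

Non-H eclipsing pairs: Ph(0°)/tBu(0°); CH3(120°)/OH(120°) — 2 interactions.

2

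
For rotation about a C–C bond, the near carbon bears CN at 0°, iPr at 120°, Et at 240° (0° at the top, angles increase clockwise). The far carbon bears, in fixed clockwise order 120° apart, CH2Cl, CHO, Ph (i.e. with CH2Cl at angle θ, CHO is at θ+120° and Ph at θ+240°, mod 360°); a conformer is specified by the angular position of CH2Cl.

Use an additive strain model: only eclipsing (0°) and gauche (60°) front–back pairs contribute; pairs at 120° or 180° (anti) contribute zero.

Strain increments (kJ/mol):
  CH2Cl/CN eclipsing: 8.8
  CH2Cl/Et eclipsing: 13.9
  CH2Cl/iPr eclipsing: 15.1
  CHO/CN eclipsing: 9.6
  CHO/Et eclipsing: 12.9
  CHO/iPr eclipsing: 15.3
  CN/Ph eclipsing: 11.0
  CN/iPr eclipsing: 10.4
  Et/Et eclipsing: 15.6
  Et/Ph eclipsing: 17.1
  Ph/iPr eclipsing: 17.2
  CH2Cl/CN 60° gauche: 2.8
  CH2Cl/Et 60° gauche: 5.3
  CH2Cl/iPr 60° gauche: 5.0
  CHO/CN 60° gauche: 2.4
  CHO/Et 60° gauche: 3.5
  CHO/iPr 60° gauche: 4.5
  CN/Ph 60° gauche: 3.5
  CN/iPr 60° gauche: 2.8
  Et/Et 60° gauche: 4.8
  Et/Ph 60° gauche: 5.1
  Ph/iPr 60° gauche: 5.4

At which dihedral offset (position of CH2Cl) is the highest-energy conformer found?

0°

CH2Cl at 0° is eclipsed. CN at 0° is eclipsed with CH2Cl at 0° (8.8); iPr at 120° is eclipsed with CHO at 120° (15.3); Et at 240° is eclipsed with Ph at 240° (17.1). Total 41.2 kJ/mol.
CH2Cl at 60° is staggered. CN at 0° is gauche with CH2Cl at 60° (2.8); CN at 0° is gauche with Ph at 300° (3.5); iPr at 120° is gauche with CH2Cl at 60° (5.0); iPr at 120° is gauche with CHO at 180° (4.5); Et at 240° is gauche with CHO at 180° (3.5); Et at 240° is gauche with Ph at 300° (5.1). Total 24.4 kJ/mol.
CH2Cl at 120° is eclipsed. CN at 0° is eclipsed with Ph at 0° (11.0); iPr at 120° is eclipsed with CH2Cl at 120° (15.1); Et at 240° is eclipsed with CHO at 240° (12.9). Total 39.0 kJ/mol.
CH2Cl at 180° is staggered. CN at 0° is gauche with CHO at 300° (2.4); CN at 0° is gauche with Ph at 60° (3.5); iPr at 120° is gauche with CH2Cl at 180° (5.0); iPr at 120° is gauche with Ph at 60° (5.4); Et at 240° is gauche with CH2Cl at 180° (5.3); Et at 240° is gauche with CHO at 300° (3.5). Total 25.1 kJ/mol.
CH2Cl at 240° is eclipsed. CN at 0° is eclipsed with CHO at 0° (9.6); iPr at 120° is eclipsed with Ph at 120° (17.2); Et at 240° is eclipsed with CH2Cl at 240° (13.9). Total 40.7 kJ/mol.
CH2Cl at 300° is staggered. CN at 0° is gauche with CH2Cl at 300° (2.8); CN at 0° is gauche with CHO at 60° (2.4); iPr at 120° is gauche with CHO at 60° (4.5); iPr at 120° is gauche with Ph at 180° (5.4); Et at 240° is gauche with CH2Cl at 300° (5.3); Et at 240° is gauche with Ph at 180° (5.1). Total 25.5 kJ/mol.
The maximum (41.2 kJ/mol) occurs with CH2Cl at 0°.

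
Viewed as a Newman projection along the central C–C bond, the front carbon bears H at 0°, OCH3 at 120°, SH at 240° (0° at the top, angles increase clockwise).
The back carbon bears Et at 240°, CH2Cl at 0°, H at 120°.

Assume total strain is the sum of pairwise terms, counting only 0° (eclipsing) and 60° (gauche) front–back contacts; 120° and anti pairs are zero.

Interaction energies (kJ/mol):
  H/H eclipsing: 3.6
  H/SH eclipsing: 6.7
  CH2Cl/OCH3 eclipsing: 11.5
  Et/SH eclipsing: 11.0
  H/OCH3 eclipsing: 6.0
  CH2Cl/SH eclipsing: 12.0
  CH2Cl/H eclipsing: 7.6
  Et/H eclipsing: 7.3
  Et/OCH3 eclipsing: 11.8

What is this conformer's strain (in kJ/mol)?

24.6 kJ/mol

This conformer (eclipsed): H(0°)/CH2Cl(0°) eclipsed 7.6; OCH3(120°)/H(120°) eclipsed 6.0; SH(240°)/Et(240°) eclipsed 11.0 → 24.6 kJ/mol.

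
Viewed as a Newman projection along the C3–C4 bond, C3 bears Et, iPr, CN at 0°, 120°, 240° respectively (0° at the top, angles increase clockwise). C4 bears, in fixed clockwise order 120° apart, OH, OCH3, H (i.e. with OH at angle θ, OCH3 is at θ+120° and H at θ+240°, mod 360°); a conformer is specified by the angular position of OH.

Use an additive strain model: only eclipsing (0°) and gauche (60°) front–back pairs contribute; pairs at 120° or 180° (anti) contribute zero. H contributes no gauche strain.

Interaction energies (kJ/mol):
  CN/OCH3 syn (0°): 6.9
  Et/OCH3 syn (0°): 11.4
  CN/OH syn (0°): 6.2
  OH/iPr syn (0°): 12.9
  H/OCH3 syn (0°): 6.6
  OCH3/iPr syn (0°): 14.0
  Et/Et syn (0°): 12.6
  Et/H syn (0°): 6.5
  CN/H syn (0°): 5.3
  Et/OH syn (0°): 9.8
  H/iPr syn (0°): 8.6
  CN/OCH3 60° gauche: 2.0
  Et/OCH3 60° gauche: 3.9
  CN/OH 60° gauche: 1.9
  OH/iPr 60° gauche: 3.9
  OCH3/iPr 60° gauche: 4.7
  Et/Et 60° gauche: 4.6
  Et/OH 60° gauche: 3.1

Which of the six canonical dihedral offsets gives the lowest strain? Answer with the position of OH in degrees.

OH at 0° is eclipsed. Et at 0° is eclipsed with OH at 0° (9.8); iPr at 120° is eclipsed with OCH3 at 120° (14.0); CN at 240° is eclipsed with H at 240° (5.3). Total 29.1 kJ/mol.
OH at 60° is staggered. Et at 0° is gauche with OH at 60° (3.1); iPr at 120° is gauche with OH at 60° (3.9); iPr at 120° is gauche with OCH3 at 180° (4.7); CN at 240° is gauche with OCH3 at 180° (2.0). Total 13.7 kJ/mol.
OH at 120° is eclipsed. Et at 0° is eclipsed with H at 0° (6.5); iPr at 120° is eclipsed with OH at 120° (12.9); CN at 240° is eclipsed with OCH3 at 240° (6.9). Total 26.3 kJ/mol.
OH at 180° is staggered. Et at 0° is gauche with OCH3 at 300° (3.9); iPr at 120° is gauche with OH at 180° (3.9); CN at 240° is gauche with OH at 180° (1.9); CN at 240° is gauche with OCH3 at 300° (2.0). Total 11.7 kJ/mol.
OH at 240° is eclipsed. Et at 0° is eclipsed with OCH3 at 0° (11.4); iPr at 120° is eclipsed with H at 120° (8.6); CN at 240° is eclipsed with OH at 240° (6.2). Total 26.2 kJ/mol.
OH at 300° is staggered. Et at 0° is gauche with OH at 300° (3.1); Et at 0° is gauche with OCH3 at 60° (3.9); iPr at 120° is gauche with OCH3 at 60° (4.7); CN at 240° is gauche with OH at 300° (1.9). Total 13.6 kJ/mol.
The minimum (11.7 kJ/mol) occurs with OH at 180°.

180°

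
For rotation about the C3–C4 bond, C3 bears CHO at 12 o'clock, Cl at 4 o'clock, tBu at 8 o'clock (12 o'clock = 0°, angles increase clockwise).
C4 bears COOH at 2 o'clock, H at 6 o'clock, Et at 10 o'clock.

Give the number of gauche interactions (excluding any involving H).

4

Non-H gauche pairs: CHO(0°)/COOH(60°); CHO(0°)/Et(300°); Cl(120°)/COOH(60°); tBu(240°)/Et(300°) — 4 interactions.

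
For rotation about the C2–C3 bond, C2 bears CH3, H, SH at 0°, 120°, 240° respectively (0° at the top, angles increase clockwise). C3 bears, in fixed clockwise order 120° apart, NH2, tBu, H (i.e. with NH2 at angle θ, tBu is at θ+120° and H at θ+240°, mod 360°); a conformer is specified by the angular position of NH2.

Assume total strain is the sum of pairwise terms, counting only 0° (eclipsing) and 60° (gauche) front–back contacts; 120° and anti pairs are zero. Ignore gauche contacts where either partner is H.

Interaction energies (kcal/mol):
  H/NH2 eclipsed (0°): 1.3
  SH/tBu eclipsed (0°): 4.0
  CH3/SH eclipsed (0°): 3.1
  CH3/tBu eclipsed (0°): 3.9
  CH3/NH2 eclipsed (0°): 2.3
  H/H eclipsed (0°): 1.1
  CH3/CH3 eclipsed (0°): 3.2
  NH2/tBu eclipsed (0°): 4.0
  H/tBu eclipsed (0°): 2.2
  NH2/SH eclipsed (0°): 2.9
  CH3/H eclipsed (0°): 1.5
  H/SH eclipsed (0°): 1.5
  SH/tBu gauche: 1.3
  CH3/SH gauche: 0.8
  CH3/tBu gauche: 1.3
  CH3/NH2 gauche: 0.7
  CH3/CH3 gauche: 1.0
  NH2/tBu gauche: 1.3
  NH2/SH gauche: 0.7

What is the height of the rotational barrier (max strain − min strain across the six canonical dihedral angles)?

NH2 at 0° (eclipsed): CH3–NH2 eclipsed, H–tBu eclipsed, SH–H eclipsed; 2.3 + 2.2 + 1.5 = 6.0 kcal/mol.
NH2 at 60° (staggered): CH3–NH2 gauche, SH–tBu gauche; 0.7 + 1.3 = 2.0 kcal/mol.
NH2 at 120° (eclipsed): CH3–H eclipsed, H–NH2 eclipsed, SH–tBu eclipsed; 1.5 + 1.3 + 4.0 = 6.8 kcal/mol.
NH2 at 180° (staggered): CH3–tBu gauche, SH–NH2 gauche, SH–tBu gauche; 1.3 + 0.7 + 1.3 = 3.3 kcal/mol.
NH2 at 240° (eclipsed): CH3–tBu eclipsed, H–H eclipsed, SH–NH2 eclipsed; 3.9 + 1.1 + 2.9 = 7.9 kcal/mol.
NH2 at 300° (staggered): CH3–NH2 gauche, CH3–tBu gauche, SH–NH2 gauche; 0.7 + 1.3 + 0.7 = 2.7 kcal/mol.
Max at 240° (7.9 kcal/mol), min at 60° (2.0 kcal/mol); barrier = 5.9 kcal/mol.

5.9 kcal/mol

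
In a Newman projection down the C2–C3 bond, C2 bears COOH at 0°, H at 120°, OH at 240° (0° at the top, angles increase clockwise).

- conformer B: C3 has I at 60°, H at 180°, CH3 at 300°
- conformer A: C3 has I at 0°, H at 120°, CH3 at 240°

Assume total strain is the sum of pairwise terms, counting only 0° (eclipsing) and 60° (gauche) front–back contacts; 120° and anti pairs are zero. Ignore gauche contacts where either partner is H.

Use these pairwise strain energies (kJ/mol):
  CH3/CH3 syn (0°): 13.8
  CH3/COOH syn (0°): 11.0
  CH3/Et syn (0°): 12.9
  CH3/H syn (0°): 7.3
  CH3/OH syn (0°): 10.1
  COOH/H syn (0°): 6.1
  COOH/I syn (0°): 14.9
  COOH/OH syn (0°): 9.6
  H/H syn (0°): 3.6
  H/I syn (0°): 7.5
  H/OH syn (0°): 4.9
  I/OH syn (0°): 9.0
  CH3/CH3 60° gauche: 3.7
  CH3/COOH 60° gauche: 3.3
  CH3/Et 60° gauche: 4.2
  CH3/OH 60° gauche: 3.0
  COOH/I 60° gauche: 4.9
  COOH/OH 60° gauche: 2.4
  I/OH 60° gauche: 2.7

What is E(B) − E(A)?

-17.4 kJ/mol

B is staggered. COOH at 0° is gauche with I at 60° (4.9); COOH at 0° is gauche with CH3 at 300° (3.3); OH at 240° is gauche with CH3 at 300° (3.0). Total 11.2 kJ/mol.
A is eclipsed. COOH at 0° is eclipsed with I at 0° (14.9); H at 120° is eclipsed with H at 120° (3.6); OH at 240° is eclipsed with CH3 at 240° (10.1). Total 28.6 kJ/mol.
E(B) − E(A) = 11.2 − 28.6 = -17.4 kJ/mol.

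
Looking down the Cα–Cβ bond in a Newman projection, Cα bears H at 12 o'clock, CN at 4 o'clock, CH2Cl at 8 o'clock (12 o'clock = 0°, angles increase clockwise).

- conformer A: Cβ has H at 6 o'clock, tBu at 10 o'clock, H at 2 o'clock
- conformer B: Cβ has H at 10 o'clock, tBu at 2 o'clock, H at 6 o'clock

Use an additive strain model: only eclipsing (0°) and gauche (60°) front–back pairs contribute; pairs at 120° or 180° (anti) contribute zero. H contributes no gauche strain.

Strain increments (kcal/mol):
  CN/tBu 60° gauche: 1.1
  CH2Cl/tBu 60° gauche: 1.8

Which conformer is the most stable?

A (staggered): CH2Cl(240°)/tBu(300°) gauche 1.8 → 1.8 kcal/mol.
B (staggered): CN(120°)/tBu(60°) gauche 1.1 → 1.1 kcal/mol.
B has the lowest total (1.1 kcal/mol).

B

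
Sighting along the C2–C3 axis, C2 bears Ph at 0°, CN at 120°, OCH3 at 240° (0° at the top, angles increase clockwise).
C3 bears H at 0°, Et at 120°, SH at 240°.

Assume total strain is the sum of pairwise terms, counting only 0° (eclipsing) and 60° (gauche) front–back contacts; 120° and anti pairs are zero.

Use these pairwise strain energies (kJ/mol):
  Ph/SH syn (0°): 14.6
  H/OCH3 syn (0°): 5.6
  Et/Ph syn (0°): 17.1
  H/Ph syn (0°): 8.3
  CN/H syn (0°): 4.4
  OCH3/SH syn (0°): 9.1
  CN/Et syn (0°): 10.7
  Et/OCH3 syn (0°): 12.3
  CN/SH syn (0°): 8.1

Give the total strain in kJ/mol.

28.1 kJ/mol

This conformer is eclipsed. Ph at 0° is eclipsed with H at 0° (8.3); CN at 120° is eclipsed with Et at 120° (10.7); OCH3 at 240° is eclipsed with SH at 240° (9.1). Total 28.1 kJ/mol.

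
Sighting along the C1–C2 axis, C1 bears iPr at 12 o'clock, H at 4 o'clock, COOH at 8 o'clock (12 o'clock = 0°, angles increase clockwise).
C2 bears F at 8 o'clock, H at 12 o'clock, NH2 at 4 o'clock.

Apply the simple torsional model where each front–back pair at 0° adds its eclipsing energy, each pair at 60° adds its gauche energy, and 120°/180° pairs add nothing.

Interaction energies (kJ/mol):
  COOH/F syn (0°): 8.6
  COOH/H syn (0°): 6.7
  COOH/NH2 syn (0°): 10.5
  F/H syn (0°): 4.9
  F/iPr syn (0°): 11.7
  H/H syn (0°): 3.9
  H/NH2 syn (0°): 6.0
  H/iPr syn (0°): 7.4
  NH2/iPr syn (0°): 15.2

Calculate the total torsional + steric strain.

This conformer is eclipsed. iPr at 0° is eclipsed with H at 0° (7.4); H at 120° is eclipsed with NH2 at 120° (6.0); COOH at 240° is eclipsed with F at 240° (8.6). Total 22.0 kJ/mol.

22.0 kJ/mol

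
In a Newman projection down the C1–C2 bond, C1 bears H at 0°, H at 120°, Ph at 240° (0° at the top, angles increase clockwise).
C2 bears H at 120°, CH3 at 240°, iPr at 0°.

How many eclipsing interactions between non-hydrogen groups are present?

Non-H eclipsing pairs: Ph(240°)/CH3(240°) — 1 interaction.

1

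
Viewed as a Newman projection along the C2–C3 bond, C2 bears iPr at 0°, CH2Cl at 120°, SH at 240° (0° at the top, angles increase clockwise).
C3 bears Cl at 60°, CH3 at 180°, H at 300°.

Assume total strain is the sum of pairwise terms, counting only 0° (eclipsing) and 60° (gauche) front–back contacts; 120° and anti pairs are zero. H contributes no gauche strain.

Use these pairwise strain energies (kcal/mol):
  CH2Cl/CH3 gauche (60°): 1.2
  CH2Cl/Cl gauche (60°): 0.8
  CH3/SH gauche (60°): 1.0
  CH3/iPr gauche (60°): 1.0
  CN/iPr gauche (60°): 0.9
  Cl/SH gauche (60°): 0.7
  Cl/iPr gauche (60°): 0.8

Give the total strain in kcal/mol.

This conformer (staggered): iPr(0°)/Cl(60°) gauche 0.8; CH2Cl(120°)/Cl(60°) gauche 0.8; CH2Cl(120°)/CH3(180°) gauche 1.2; SH(240°)/CH3(180°) gauche 1.0 → 3.8 kcal/mol.

3.8 kcal/mol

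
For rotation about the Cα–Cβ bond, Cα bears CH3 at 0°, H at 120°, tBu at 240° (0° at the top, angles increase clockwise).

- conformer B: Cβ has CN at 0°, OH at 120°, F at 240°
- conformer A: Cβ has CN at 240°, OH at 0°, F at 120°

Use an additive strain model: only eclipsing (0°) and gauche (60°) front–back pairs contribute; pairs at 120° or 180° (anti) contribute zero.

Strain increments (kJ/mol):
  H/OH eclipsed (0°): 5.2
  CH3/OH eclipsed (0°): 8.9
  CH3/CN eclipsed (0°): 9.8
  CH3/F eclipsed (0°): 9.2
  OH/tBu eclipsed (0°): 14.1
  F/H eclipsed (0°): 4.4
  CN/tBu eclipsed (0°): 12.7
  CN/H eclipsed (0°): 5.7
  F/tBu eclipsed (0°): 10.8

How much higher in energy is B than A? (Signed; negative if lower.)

B (eclipsed): CH3–CN eclipsed, H–OH eclipsed, tBu–F eclipsed; 9.8 + 5.2 + 10.8 = 25.8 kJ/mol.
A (eclipsed): CH3–OH eclipsed, H–F eclipsed, tBu–CN eclipsed; 8.9 + 4.4 + 12.7 = 26.0 kJ/mol.
E(B) − E(A) = 25.8 − 26.0 = -0.2 kJ/mol.

-0.2 kJ/mol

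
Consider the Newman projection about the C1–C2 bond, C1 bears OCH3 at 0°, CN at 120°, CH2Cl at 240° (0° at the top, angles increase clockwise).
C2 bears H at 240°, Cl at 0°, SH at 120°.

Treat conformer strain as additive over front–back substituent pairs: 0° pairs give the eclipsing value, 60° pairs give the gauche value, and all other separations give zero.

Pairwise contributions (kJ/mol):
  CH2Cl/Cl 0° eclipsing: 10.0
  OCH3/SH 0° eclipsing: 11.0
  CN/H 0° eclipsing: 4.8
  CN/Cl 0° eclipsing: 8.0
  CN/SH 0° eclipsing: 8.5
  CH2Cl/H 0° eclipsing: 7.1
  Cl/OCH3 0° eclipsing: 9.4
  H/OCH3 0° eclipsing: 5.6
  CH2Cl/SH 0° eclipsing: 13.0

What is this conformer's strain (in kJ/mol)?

25.0 kJ/mol

This conformer is eclipsed. OCH3 at 0° is eclipsed with Cl at 0° (9.4); CN at 120° is eclipsed with SH at 120° (8.5); CH2Cl at 240° is eclipsed with H at 240° (7.1). Total 25.0 kJ/mol.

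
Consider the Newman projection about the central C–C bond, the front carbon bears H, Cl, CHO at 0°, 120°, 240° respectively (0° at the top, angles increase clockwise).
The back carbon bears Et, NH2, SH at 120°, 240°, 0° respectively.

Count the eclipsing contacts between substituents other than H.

Non-H eclipsing pairs: Cl(120°)/Et(120°); CHO(240°)/NH2(240°) — 2 interactions.

2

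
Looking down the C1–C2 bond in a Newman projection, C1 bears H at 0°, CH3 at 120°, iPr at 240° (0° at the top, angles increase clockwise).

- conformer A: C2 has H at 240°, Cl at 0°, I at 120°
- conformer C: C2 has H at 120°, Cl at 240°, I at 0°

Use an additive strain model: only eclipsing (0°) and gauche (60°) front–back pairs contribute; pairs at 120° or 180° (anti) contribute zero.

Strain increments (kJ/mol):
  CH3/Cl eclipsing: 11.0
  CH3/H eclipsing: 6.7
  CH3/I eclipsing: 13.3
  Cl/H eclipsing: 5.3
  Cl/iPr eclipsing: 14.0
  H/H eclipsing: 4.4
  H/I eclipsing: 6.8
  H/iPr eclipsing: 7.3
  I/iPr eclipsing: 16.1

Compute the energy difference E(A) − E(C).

-1.6 kJ/mol

A (eclipsed): H–Cl eclipsed, CH3–I eclipsed, iPr–H eclipsed; 5.3 + 13.3 + 7.3 = 25.9 kJ/mol.
C (eclipsed): H–I eclipsed, CH3–H eclipsed, iPr–Cl eclipsed; 6.8 + 6.7 + 14.0 = 27.5 kJ/mol.
E(A) − E(C) = 25.9 − 27.5 = -1.6 kJ/mol.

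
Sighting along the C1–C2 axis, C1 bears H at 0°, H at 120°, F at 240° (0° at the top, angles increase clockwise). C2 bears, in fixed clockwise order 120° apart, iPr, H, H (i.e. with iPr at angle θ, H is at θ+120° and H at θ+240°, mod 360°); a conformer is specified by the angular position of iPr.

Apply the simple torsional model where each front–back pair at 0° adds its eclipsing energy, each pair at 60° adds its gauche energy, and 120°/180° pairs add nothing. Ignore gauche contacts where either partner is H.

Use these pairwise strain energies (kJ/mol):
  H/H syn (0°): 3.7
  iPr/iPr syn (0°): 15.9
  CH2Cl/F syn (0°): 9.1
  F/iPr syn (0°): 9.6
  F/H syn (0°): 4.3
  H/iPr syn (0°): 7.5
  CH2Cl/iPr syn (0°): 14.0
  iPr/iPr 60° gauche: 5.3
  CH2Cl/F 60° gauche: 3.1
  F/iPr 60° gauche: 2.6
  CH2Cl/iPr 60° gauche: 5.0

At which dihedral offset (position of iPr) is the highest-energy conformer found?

240°

iPr at 0° is eclipsed. H at 0° is eclipsed with iPr at 0° (7.5); H at 120° is eclipsed with H at 120° (3.7); F at 240° is eclipsed with H at 240° (4.3). Total 15.5 kJ/mol.
iPr at 60° (staggered): no non-H gauche contacts → 0.0 kJ/mol.
iPr at 120° is eclipsed. H at 0° is eclipsed with H at 0° (3.7); H at 120° is eclipsed with iPr at 120° (7.5); F at 240° is eclipsed with H at 240° (4.3). Total 15.5 kJ/mol.
iPr at 180° is staggered. F at 240° is gauche with iPr at 180° (2.6). Total 2.6 kJ/mol.
iPr at 240° is eclipsed. H at 0° is eclipsed with H at 0° (3.7); H at 120° is eclipsed with H at 120° (3.7); F at 240° is eclipsed with iPr at 240° (9.6). Total 17.0 kJ/mol.
iPr at 300° is staggered. F at 240° is gauche with iPr at 300° (2.6). Total 2.6 kJ/mol.
The maximum (17.0 kJ/mol) occurs with iPr at 240°.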